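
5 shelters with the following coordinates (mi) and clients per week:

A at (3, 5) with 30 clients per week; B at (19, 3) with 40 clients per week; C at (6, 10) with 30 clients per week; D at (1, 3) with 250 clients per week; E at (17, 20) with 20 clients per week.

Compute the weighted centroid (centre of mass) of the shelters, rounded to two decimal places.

The minimiser of Σwᵢ‖p−pᵢ‖² is the weighted centroid p* = (Σwᵢpᵢ)/(Σwᵢ).
Σwᵢ = 370.
Σwᵢxᵢ = 30·3 + 40·19 + 30·6 + 250·1 + 20·17 = 1620.
Σwᵢyᵢ = 30·5 + 40·3 + 30·10 + 250·3 + 20·20 = 1720.
x* = 1620/370 = 4.38, y* = 1720/370 = 4.65.

(4.38, 4.65)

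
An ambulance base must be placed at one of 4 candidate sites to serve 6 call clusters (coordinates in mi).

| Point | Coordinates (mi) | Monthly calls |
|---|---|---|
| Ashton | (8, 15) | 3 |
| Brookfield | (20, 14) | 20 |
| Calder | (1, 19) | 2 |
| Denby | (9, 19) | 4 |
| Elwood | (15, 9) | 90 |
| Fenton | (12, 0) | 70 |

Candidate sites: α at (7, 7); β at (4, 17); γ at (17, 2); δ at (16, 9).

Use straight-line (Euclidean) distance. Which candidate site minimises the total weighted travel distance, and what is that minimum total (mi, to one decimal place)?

δ, total 1022.4 mi

Total weighted distance at each candidate:
  α (7, 7): total = 1739.3
  β (4, 17): total = 2907.1
  γ (17, 2): total = 1448.8
  δ (16, 9): total = 1022.4
Minimum is at δ with total 1022.4 mi.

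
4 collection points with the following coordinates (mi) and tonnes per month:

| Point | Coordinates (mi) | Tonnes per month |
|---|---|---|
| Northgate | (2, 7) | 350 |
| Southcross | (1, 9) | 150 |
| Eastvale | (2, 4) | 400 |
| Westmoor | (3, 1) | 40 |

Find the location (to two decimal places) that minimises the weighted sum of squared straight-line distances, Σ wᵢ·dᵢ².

The minimiser of Σwᵢ‖p−pᵢ‖² is the weighted centroid p* = (Σwᵢpᵢ)/(Σwᵢ).
Σwᵢ = 940.
Σwᵢxᵢ = 350·2 + 150·1 + 400·2 + 40·3 = 1770.
Σwᵢyᵢ = 350·7 + 150·9 + 400·4 + 40·1 = 5440.
x* = 1770/940 = 1.88, y* = 5440/940 = 5.79.

(1.88, 5.79)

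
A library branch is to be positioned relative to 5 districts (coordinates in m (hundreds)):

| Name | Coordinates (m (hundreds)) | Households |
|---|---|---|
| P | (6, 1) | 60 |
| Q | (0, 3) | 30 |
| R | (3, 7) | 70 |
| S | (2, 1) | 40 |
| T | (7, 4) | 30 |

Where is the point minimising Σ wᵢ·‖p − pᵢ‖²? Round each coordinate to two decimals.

(3.74, 3.48)

The minimiser of Σwᵢ‖p−pᵢ‖² is the weighted centroid p* = (Σwᵢpᵢ)/(Σwᵢ).
Σwᵢ = 230.
Σwᵢxᵢ = 60·6 + 30·0 + 70·3 + 40·2 + 30·7 = 860.
Σwᵢyᵢ = 60·1 + 30·3 + 70·7 + 40·1 + 30·4 = 800.
x* = 860/230 = 3.74, y* = 800/230 = 3.48.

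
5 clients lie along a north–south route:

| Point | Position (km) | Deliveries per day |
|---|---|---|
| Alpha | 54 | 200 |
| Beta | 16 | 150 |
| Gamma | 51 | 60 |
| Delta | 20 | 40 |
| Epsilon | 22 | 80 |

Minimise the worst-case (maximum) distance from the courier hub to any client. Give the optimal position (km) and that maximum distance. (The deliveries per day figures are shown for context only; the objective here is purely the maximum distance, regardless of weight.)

location 35, max distance 19

The 1-center on a line is the midpoint of the two extreme points: leftmost at 16, rightmost at 54.
Optimal location = (16 + 54)/2 = 35; maximum distance = (54 − 16)/2 = 19.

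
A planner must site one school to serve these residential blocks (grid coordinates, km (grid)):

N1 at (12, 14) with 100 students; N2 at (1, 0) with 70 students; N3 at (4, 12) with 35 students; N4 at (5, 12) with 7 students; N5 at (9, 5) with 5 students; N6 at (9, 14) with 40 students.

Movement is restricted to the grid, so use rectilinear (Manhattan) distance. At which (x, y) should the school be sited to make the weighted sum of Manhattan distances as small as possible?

Manhattan distance separates: Σwᵢ(|x−xᵢ|+|y−yᵢ|) = Σwᵢ|x−xᵢ| + Σwᵢ|y−yᵢ|, so x and y are optimised independently as 1-D weighted medians.
Total weight W = 257; half = 128.5.
x-coordinate, sorted with cumulative weight:
  x=1 (N2, w=70) cum 70
  x=4 (N3, w=35) cum 105
  x=5 (N4, w=7) cum 112
  x=9 (N5, w=5) cum 117
  x=9 (N6, w=40) cum 157  ← median
  x=12 (N1, w=100) cum 257
⇒ x* = 9
y-coordinate, sorted with cumulative weight:
  y=0 (N2, w=70) cum 70
  y=5 (N5, w=5) cum 75
  y=12 (N3, w=35) cum 110
  y=12 (N4, w=7) cum 117
  y=14 (N1, w=100) cum 217  ← median
  y=14 (N6, w=40) cum 257
⇒ y* = 14

(9, 14)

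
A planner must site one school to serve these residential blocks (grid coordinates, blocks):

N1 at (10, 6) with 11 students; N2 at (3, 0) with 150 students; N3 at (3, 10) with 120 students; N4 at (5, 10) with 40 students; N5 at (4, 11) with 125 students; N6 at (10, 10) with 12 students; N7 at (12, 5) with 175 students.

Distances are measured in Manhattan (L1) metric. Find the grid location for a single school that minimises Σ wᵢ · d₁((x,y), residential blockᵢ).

(4, 5)

Manhattan distance separates: Σwᵢ(|x−xᵢ|+|y−yᵢ|) = Σwᵢ|x−xᵢ| + Σwᵢ|y−yᵢ|, so x and y are optimised independently as 1-D weighted medians.
Total weight W = 633; half = 316.5.
x-coordinate, sorted with cumulative weight:
  x=3 (N2, w=150) cum 150
  x=3 (N3, w=120) cum 270
  x=4 (N5, w=125) cum 395  ← median
  x=5 (N4, w=40) cum 435
  x=10 (N1, w=11) cum 446
  x=10 (N6, w=12) cum 458
  x=12 (N7, w=175) cum 633
⇒ x* = 4
y-coordinate, sorted with cumulative weight:
  y=0 (N2, w=150) cum 150
  y=5 (N7, w=175) cum 325  ← median
  y=6 (N1, w=11) cum 336
  y=10 (N3, w=120) cum 456
  y=10 (N4, w=40) cum 496
  y=10 (N6, w=12) cum 508
  y=11 (N5, w=125) cum 633
⇒ y* = 5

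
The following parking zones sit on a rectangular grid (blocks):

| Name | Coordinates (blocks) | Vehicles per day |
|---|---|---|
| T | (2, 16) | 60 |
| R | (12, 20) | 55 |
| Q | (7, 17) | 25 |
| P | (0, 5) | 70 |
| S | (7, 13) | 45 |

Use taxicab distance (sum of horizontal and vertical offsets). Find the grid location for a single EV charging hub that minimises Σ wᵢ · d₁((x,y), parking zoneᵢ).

(2, 16)

Manhattan distance separates: Σwᵢ(|x−xᵢ|+|y−yᵢ|) = Σwᵢ|x−xᵢ| + Σwᵢ|y−yᵢ|, so x and y are optimised independently as 1-D weighted medians.
Total weight W = 255; half = 127.5.
x-coordinate, sorted with cumulative weight:
  x=0 (P, w=70) cum 70
  x=2 (T, w=60) cum 130  ← median
  x=7 (Q, w=25) cum 155
  x=7 (S, w=45) cum 200
  x=12 (R, w=55) cum 255
⇒ x* = 2
y-coordinate, sorted with cumulative weight:
  y=5 (P, w=70) cum 70
  y=13 (S, w=45) cum 115
  y=16 (T, w=60) cum 175  ← median
  y=17 (Q, w=25) cum 200
  y=20 (R, w=55) cum 255
⇒ y* = 16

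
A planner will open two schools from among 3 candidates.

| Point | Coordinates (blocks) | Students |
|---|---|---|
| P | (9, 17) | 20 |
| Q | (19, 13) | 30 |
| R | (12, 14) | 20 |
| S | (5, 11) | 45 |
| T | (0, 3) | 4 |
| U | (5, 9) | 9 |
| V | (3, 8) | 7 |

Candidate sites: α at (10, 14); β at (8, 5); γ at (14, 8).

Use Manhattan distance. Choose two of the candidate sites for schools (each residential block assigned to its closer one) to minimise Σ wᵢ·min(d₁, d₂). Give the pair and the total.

{α, β}, total 939

Evaluate every pair (each demand assigned to the nearer of the two):
  {α, β}: total = 939
  {α, γ}: total = 1023
  {β, γ}: total = 1284
Best pair: {α, β} with total 939.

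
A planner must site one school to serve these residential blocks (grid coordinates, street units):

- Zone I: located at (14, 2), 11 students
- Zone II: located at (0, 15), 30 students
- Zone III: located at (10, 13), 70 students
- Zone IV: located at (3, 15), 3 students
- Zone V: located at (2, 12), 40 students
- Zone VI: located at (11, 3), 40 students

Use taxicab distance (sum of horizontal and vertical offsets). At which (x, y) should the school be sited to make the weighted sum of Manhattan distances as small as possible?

Manhattan distance separates: Σwᵢ(|x−xᵢ|+|y−yᵢ|) = Σwᵢ|x−xᵢ| + Σwᵢ|y−yᵢ|, so x and y are optimised independently as 1-D weighted medians.
Total weight W = 194; half = 97.
x-coordinate, sorted with cumulative weight:
  x=0 (Zone II, w=30) cum 30
  x=2 (Zone V, w=40) cum 70
  x=3 (Zone IV, w=3) cum 73
  x=10 (Zone III, w=70) cum 143  ← median
  x=11 (Zone VI, w=40) cum 183
  x=14 (Zone I, w=11) cum 194
⇒ x* = 10
y-coordinate, sorted with cumulative weight:
  y=2 (Zone I, w=11) cum 11
  y=3 (Zone VI, w=40) cum 51
  y=12 (Zone V, w=40) cum 91
  y=13 (Zone III, w=70) cum 161  ← median
  y=15 (Zone II, w=30) cum 191
  y=15 (Zone IV, w=3) cum 194
⇒ y* = 13

(10, 13)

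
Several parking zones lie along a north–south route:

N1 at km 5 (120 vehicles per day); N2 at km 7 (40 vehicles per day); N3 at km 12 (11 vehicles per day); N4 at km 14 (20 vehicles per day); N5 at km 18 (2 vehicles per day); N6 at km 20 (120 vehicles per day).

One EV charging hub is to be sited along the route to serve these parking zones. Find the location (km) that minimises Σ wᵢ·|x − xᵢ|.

For a sum of weighted absolute distances on a line, the optimum is the weighted median (not the mean). Total weight W = 313; half-weight = 156.5.
Sort by position and accumulate weight:
  km 5 (N1, w=120) → cum 120
  km 7 (N2, w=40) → cum 160  ≥ 156.5 → median here
  km 12 (N3, w=11) → cum 171
  km 14 (N4, w=20) → cum 191
  km 18 (N5, w=2) → cum 193
  km 20 (N6, w=120) → cum 313
Optimal location: km 7.

x = 7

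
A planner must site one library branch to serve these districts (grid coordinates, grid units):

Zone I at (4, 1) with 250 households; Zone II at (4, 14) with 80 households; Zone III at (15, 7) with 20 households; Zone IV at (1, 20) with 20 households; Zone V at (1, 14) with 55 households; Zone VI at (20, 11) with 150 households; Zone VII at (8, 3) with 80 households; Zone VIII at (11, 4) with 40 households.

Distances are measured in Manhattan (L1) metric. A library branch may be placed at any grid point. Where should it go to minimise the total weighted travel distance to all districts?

(4, 4)

Manhattan distance separates: Σwᵢ(|x−xᵢ|+|y−yᵢ|) = Σwᵢ|x−xᵢ| + Σwᵢ|y−yᵢ|, so x and y are optimised independently as 1-D weighted medians.
Total weight W = 695; half = 347.5.
x-coordinate, sorted with cumulative weight:
  x=1 (Zone IV, w=20) cum 20
  x=1 (Zone V, w=55) cum 75
  x=4 (Zone I, w=250) cum 325
  x=4 (Zone II, w=80) cum 405  ← median
  x=8 (Zone VII, w=80) cum 485
  x=11 (Zone VIII, w=40) cum 525
  x=15 (Zone III, w=20) cum 545
  x=20 (Zone VI, w=150) cum 695
⇒ x* = 4
y-coordinate, sorted with cumulative weight:
  y=1 (Zone I, w=250) cum 250
  y=3 (Zone VII, w=80) cum 330
  y=4 (Zone VIII, w=40) cum 370  ← median
  y=7 (Zone III, w=20) cum 390
  y=11 (Zone VI, w=150) cum 540
  y=14 (Zone II, w=80) cum 620
  y=14 (Zone V, w=55) cum 675
  y=20 (Zone IV, w=20) cum 695
⇒ y* = 4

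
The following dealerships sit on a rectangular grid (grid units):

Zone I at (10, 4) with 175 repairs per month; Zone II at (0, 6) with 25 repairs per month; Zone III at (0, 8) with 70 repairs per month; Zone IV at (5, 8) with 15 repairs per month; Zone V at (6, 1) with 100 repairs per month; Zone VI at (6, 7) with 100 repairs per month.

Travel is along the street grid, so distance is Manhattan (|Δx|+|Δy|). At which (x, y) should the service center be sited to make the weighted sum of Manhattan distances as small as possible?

(6, 4)

Manhattan distance separates: Σwᵢ(|x−xᵢ|+|y−yᵢ|) = Σwᵢ|x−xᵢ| + Σwᵢ|y−yᵢ|, so x and y are optimised independently as 1-D weighted medians.
Total weight W = 485; half = 242.5.
x-coordinate, sorted with cumulative weight:
  x=0 (Zone II, w=25) cum 25
  x=0 (Zone III, w=70) cum 95
  x=5 (Zone IV, w=15) cum 110
  x=6 (Zone V, w=100) cum 210
  x=6 (Zone VI, w=100) cum 310  ← median
  x=10 (Zone I, w=175) cum 485
⇒ x* = 6
y-coordinate, sorted with cumulative weight:
  y=1 (Zone V, w=100) cum 100
  y=4 (Zone I, w=175) cum 275  ← median
  y=6 (Zone II, w=25) cum 300
  y=7 (Zone VI, w=100) cum 400
  y=8 (Zone III, w=70) cum 470
  y=8 (Zone IV, w=15) cum 485
⇒ y* = 4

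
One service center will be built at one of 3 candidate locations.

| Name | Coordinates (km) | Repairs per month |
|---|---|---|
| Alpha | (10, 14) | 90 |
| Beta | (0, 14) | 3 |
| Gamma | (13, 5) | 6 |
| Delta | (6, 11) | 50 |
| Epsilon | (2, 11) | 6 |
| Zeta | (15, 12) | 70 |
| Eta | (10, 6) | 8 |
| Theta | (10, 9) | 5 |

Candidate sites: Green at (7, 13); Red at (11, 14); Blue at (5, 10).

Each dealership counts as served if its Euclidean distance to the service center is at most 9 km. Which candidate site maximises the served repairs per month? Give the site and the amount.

Green, covering 232

Coverage radius r = 9 km; a point is covered iff (Δx)²+(Δy)² ≤ 9² = 81.
  Green (7, 13): covers {Alpha, Beta, Delta, Epsilon, Zeta, Eta, Theta} → 232
  Red (11, 14): covers {Alpha, Delta, Zeta, Eta, Theta} → 223
  Blue (5, 10): covers {Alpha, Beta, Delta, Epsilon, Eta, Theta} → 162
Maximum coverage at Green: 232 repairs per month.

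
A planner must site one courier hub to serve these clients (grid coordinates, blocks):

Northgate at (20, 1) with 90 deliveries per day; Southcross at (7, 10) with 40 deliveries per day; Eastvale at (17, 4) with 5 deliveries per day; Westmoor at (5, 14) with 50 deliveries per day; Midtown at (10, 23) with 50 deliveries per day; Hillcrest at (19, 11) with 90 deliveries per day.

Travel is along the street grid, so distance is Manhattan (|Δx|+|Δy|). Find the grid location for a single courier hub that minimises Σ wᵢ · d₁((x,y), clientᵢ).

Manhattan distance separates: Σwᵢ(|x−xᵢ|+|y−yᵢ|) = Σwᵢ|x−xᵢ| + Σwᵢ|y−yᵢ|, so x and y are optimised independently as 1-D weighted medians.
Total weight W = 325; half = 162.5.
x-coordinate, sorted with cumulative weight:
  x=5 (Westmoor, w=50) cum 50
  x=7 (Southcross, w=40) cum 90
  x=10 (Midtown, w=50) cum 140
  x=17 (Eastvale, w=5) cum 145
  x=19 (Hillcrest, w=90) cum 235  ← median
  x=20 (Northgate, w=90) cum 325
⇒ x* = 19
y-coordinate, sorted with cumulative weight:
  y=1 (Northgate, w=90) cum 90
  y=4 (Eastvale, w=5) cum 95
  y=10 (Southcross, w=40) cum 135
  y=11 (Hillcrest, w=90) cum 225  ← median
  y=14 (Westmoor, w=50) cum 275
  y=23 (Midtown, w=50) cum 325
⇒ y* = 11

(19, 11)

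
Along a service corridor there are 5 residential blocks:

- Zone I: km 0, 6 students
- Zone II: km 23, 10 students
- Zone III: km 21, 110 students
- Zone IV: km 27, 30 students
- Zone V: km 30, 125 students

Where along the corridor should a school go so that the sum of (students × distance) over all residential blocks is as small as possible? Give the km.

x = 27

For a sum of weighted absolute distances on a line, the optimum is the weighted median (not the mean). Total weight W = 281; half-weight = 140.5.
Sort by position and accumulate weight:
  km 0 (Zone I, w=6) → cum 6
  km 21 (Zone III, w=110) → cum 116
  km 23 (Zone II, w=10) → cum 126
  km 27 (Zone IV, w=30) → cum 156  ≥ 140.5 → median here
  km 30 (Zone V, w=125) → cum 281
Optimal location: km 27.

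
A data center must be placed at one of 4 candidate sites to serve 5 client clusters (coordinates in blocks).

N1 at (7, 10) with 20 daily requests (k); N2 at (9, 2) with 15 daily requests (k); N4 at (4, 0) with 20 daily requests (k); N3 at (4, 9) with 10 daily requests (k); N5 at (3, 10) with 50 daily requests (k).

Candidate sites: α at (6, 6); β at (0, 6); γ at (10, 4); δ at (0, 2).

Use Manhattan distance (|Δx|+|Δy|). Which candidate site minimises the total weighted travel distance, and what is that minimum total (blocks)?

Total weighted distance at each candidate:
  α (6, 6): total = 765
  β (0, 6): total = 1035
  γ (10, 4): total = 1185
  δ (0, 2): total = 1215
Minimum is at α with total 765 blocks.

α, total 765 blocks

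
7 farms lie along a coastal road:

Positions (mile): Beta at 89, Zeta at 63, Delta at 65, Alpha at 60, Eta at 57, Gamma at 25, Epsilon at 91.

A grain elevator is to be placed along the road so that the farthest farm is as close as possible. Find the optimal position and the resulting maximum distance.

The 1-center on a line is the midpoint of the two extreme points: leftmost at 25, rightmost at 91.
Optimal location = (25 + 91)/2 = 58; maximum distance = (91 − 25)/2 = 33.

location 58, max distance 33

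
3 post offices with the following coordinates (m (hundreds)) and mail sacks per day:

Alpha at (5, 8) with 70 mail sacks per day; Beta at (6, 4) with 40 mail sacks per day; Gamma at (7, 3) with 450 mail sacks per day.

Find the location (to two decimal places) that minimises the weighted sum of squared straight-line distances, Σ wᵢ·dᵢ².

The minimiser of Σwᵢ‖p−pᵢ‖² is the weighted centroid p* = (Σwᵢpᵢ)/(Σwᵢ).
Σwᵢ = 560.
Σwᵢxᵢ = 70·5 + 40·6 + 450·7 = 3740.
Σwᵢyᵢ = 70·8 + 40·4 + 450·3 = 2070.
x* = 3740/560 = 6.68, y* = 2070/560 = 3.70.

(6.68, 3.70)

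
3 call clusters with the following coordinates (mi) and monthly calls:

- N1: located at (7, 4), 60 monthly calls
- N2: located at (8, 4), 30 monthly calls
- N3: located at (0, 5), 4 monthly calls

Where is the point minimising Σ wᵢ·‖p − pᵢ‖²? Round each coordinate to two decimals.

(7.02, 4.04)

The minimiser of Σwᵢ‖p−pᵢ‖² is the weighted centroid p* = (Σwᵢpᵢ)/(Σwᵢ).
Σwᵢ = 94.
Σwᵢxᵢ = 60·7 + 30·8 + 4·0 = 660.
Σwᵢyᵢ = 60·4 + 30·4 + 4·5 = 380.
x* = 660/94 = 7.02, y* = 380/94 = 4.04.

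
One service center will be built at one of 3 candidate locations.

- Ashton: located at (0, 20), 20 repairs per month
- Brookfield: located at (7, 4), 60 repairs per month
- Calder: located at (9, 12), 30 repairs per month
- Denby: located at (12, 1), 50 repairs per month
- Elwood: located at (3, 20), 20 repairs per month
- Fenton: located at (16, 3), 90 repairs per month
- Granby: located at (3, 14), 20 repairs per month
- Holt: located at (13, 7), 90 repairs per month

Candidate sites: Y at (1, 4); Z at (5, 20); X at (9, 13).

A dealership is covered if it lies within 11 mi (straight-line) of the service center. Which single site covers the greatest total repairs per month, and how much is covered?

Coverage radius r = 11 mi; a point is covered iff (Δx)²+(Δy)² ≤ 11² = 121.
  Y (1, 4): covers {Brookfield, Granby} → 80
  Z (5, 20): covers {Ashton, Calder, Elwood, Granby} → 90
  X (9, 13): covers {Brookfield, Calder, Elwood, Granby, Holt} → 220
Maximum coverage at X: 220 repairs per month.

X, covering 220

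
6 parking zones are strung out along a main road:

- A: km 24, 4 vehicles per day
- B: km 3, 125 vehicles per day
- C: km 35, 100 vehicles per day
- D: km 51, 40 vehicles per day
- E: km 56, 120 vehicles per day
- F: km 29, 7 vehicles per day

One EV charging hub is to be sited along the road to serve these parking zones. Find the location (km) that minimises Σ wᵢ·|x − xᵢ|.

x = 35

For a sum of weighted absolute distances on a line, the optimum is the weighted median (not the mean). Total weight W = 396; half-weight = 198.
Sort by position and accumulate weight:
  km 3 (B, w=125) → cum 125
  km 24 (A, w=4) → cum 129
  km 29 (F, w=7) → cum 136
  km 35 (C, w=100) → cum 236  ≥ 198 → median here
  km 51 (D, w=40) → cum 276
  km 56 (E, w=120) → cum 396
Optimal location: km 35.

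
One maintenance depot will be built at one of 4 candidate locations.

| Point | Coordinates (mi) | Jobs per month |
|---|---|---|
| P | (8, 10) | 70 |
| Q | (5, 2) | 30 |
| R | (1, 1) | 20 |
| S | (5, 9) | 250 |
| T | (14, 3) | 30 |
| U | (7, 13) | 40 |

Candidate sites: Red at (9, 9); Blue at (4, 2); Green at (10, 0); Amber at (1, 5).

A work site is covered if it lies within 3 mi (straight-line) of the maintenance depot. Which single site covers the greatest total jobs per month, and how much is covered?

Red, covering 70

Coverage radius r = 3 mi; a point is covered iff (Δx)²+(Δy)² ≤ 3² = 9.
  Red (9, 9): covers {P} → 70
  Blue (4, 2): covers {Q} → 30
  Green (10, 0): covers {none} → 0
  Amber (1, 5): covers {none} → 0
Maximum coverage at Red: 70 jobs per month.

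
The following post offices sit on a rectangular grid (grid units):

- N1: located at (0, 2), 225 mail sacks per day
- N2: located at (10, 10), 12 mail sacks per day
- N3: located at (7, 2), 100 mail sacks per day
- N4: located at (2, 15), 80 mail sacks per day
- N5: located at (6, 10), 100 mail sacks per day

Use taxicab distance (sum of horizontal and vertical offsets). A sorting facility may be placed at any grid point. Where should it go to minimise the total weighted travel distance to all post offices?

Manhattan distance separates: Σwᵢ(|x−xᵢ|+|y−yᵢ|) = Σwᵢ|x−xᵢ| + Σwᵢ|y−yᵢ|, so x and y are optimised independently as 1-D weighted medians.
Total weight W = 517; half = 258.5.
x-coordinate, sorted with cumulative weight:
  x=0 (N1, w=225) cum 225
  x=2 (N4, w=80) cum 305  ← median
  x=6 (N5, w=100) cum 405
  x=7 (N3, w=100) cum 505
  x=10 (N2, w=12) cum 517
⇒ x* = 2
y-coordinate, sorted with cumulative weight:
  y=2 (N1, w=225) cum 225
  y=2 (N3, w=100) cum 325  ← median
  y=10 (N2, w=12) cum 337
  y=10 (N5, w=100) cum 437
  y=15 (N4, w=80) cum 517
⇒ y* = 2

(2, 2)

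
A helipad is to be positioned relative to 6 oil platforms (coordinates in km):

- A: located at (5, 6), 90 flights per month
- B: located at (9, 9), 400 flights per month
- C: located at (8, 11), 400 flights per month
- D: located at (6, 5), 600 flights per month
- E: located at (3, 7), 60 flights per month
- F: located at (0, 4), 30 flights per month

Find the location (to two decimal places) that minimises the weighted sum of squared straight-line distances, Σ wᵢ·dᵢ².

(6.98, 7.65)

The minimiser of Σwᵢ‖p−pᵢ‖² is the weighted centroid p* = (Σwᵢpᵢ)/(Σwᵢ).
Σwᵢ = 1580.
Σwᵢxᵢ = 90·5 + 400·9 + 400·8 + 600·6 + 60·3 + 30·0 = 11030.
Σwᵢyᵢ = 90·6 + 400·9 + 400·11 + 600·5 + 60·7 + 30·4 = 12080.
x* = 11030/1580 = 6.98, y* = 12080/1580 = 7.65.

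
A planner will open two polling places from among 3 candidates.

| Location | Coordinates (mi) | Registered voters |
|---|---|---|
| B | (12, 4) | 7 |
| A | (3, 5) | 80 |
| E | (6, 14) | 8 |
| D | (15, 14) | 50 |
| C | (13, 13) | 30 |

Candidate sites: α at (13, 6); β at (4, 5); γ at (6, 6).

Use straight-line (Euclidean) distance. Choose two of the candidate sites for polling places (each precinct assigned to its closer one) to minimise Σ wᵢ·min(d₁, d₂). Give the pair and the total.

Evaluate every pair (each demand assigned to the nearer of the two):
  {α, β}: total = 791.7
  {α, γ}: total = 954.9
  {β, γ}: total = 1087.3
Best pair: {α, β} with total 791.7.

{α, β}, total 791.7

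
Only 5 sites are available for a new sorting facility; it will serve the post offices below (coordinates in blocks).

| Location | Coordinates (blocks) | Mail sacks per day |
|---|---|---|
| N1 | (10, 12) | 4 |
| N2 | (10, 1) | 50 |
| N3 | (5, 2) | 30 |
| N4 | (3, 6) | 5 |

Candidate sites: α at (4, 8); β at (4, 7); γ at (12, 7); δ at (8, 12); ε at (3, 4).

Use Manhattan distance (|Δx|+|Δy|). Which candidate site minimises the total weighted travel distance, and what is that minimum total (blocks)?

ε, total 690 blocks

Total weighted distance at each candidate:
  α (4, 8): total = 915
  β (4, 7): total = 834
  γ (12, 7): total = 838
  δ (8, 12): total = 1103
  ε (3, 4): total = 690
Minimum is at ε with total 690 blocks.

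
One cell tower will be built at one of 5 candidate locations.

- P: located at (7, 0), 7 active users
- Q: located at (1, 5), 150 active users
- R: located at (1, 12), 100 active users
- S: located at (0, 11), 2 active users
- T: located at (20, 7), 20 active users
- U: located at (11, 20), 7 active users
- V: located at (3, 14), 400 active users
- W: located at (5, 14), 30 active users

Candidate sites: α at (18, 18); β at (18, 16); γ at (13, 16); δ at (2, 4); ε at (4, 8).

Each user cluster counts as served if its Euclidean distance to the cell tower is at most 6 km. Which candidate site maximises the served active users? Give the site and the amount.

ε, covering 252

Coverage radius r = 6 km; a point is covered iff (Δx)²+(Δy)² ≤ 6² = 36.
  α (18, 18): covers {none} → 0
  β (18, 16): covers {none} → 0
  γ (13, 16): covers {U} → 7
  δ (2, 4): covers {Q} → 150
  ε (4, 8): covers {Q, R, S} → 252
Maximum coverage at ε: 252 active users.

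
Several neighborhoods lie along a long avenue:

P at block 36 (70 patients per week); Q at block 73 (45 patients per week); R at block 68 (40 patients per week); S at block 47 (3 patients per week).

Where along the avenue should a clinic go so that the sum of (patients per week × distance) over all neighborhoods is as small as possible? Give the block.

For a sum of weighted absolute distances on a line, the optimum is the weighted median (not the mean). Total weight W = 158; half-weight = 79.
Sort by position and accumulate weight:
  block 36 (P, w=70) → cum 70
  block 47 (S, w=3) → cum 73
  block 68 (R, w=40) → cum 113  ≥ 79 → median here
  block 73 (Q, w=45) → cum 158
Optimal location: block 68.

x = 68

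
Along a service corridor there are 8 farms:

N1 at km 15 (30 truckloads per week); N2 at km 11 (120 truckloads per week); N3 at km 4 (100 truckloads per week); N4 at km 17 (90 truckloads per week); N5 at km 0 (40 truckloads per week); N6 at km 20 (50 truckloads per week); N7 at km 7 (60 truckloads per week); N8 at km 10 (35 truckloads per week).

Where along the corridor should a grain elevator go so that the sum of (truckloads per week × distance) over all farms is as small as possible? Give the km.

x = 11

For a sum of weighted absolute distances on a line, the optimum is the weighted median (not the mean). Total weight W = 525; half-weight = 262.5.
Sort by position and accumulate weight:
  km 0 (N5, w=40) → cum 40
  km 4 (N3, w=100) → cum 140
  km 7 (N7, w=60) → cum 200
  km 10 (N8, w=35) → cum 235
  km 11 (N2, w=120) → cum 355  ≥ 262.5 → median here
  km 15 (N1, w=30) → cum 385
  km 17 (N4, w=90) → cum 475
  km 20 (N6, w=50) → cum 525
Optimal location: km 11.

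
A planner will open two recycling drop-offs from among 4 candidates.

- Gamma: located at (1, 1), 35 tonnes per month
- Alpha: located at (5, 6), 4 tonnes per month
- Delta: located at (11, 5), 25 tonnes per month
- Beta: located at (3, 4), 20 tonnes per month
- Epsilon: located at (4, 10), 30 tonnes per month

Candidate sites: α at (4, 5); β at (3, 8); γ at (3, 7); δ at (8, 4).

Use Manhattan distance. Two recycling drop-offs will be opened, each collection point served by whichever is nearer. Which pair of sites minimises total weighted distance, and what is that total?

Evaluate every pair (each demand assigned to the nearer of the two):
  {α, δ}: total = 543
  {α, β}: total = 558
  {γ, δ}: total = 572
  {α, γ}: total = 588
  {β, δ}: total = 601
  {β, γ}: total = 692
Best pair: {α, δ} with total 543.

{α, δ}, total 543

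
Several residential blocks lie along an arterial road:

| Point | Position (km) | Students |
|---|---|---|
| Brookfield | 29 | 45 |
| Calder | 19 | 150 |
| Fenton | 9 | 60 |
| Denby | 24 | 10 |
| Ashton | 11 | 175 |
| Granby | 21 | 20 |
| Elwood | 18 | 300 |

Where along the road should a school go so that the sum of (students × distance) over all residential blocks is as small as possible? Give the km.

x = 18

For a sum of weighted absolute distances on a line, the optimum is the weighted median (not the mean). Total weight W = 760; half-weight = 380.
Sort by position and accumulate weight:
  km 9 (Fenton, w=60) → cum 60
  km 11 (Ashton, w=175) → cum 235
  km 18 (Elwood, w=300) → cum 535  ≥ 380 → median here
  km 19 (Calder, w=150) → cum 685
  km 21 (Granby, w=20) → cum 705
  km 24 (Denby, w=10) → cum 715
  km 29 (Brookfield, w=45) → cum 760
Optimal location: km 18.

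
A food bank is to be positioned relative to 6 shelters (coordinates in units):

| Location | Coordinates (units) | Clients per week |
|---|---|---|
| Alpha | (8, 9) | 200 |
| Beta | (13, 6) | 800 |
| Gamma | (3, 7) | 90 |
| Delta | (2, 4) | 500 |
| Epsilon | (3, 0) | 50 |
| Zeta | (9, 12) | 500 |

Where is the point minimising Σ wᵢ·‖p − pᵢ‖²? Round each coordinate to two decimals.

The minimiser of Σwᵢ‖p−pᵢ‖² is the weighted centroid p* = (Σwᵢpᵢ)/(Σwᵢ).
Σwᵢ = 2140.
Σwᵢxᵢ = 200·8 + 800·13 + 90·3 + 500·2 + 50·3 + 500·9 = 17920.
Σwᵢyᵢ = 200·9 + 800·6 + 90·7 + 500·4 + 50·0 + 500·12 = 15230.
x* = 17920/2140 = 8.37, y* = 15230/2140 = 7.12.

(8.37, 7.12)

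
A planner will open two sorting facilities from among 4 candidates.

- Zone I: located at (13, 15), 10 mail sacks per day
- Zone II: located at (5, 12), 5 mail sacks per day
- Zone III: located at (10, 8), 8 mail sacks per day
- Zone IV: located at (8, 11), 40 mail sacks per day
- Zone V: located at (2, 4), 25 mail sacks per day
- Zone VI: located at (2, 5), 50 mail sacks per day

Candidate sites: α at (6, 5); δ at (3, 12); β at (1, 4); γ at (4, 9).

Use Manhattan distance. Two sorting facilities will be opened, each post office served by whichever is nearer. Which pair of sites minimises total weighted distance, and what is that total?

Evaluate every pair (each demand assigned to the nearer of the two):
  {β, γ}: total = 591
  {δ, β}: total = 593
  {α, β}: total = 711
  {α, δ}: total = 761
  {α, γ}: total = 791
  {δ, γ}: total = 911
Best pair: {β, γ} with total 591.

{β, γ}, total 591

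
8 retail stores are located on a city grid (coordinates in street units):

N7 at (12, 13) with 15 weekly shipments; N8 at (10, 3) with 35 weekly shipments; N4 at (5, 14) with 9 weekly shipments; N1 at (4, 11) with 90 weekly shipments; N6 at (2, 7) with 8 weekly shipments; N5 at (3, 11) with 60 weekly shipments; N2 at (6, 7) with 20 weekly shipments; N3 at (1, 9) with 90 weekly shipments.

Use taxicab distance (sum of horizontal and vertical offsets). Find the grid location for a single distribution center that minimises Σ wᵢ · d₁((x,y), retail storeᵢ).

Manhattan distance separates: Σwᵢ(|x−xᵢ|+|y−yᵢ|) = Σwᵢ|x−xᵢ| + Σwᵢ|y−yᵢ|, so x and y are optimised independently as 1-D weighted medians.
Total weight W = 327; half = 163.5.
x-coordinate, sorted with cumulative weight:
  x=1 (N3, w=90) cum 90
  x=2 (N6, w=8) cum 98
  x=3 (N5, w=60) cum 158
  x=4 (N1, w=90) cum 248  ← median
  x=5 (N4, w=9) cum 257
  x=6 (N2, w=20) cum 277
  x=10 (N8, w=35) cum 312
  x=12 (N7, w=15) cum 327
⇒ x* = 4
y-coordinate, sorted with cumulative weight:
  y=3 (N8, w=35) cum 35
  y=7 (N6, w=8) cum 43
  y=7 (N2, w=20) cum 63
  y=9 (N3, w=90) cum 153
  y=11 (N1, w=90) cum 243  ← median
  y=11 (N5, w=60) cum 303
  y=13 (N7, w=15) cum 318
  y=14 (N4, w=9) cum 327
⇒ y* = 11

(4, 11)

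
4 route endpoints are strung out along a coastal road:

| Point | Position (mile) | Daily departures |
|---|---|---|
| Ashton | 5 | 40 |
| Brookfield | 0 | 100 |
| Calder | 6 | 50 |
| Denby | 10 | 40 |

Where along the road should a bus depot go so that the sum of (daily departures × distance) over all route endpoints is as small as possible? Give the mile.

x = 5

For a sum of weighted absolute distances on a line, the optimum is the weighted median (not the mean). Total weight W = 230; half-weight = 115.
Sort by position and accumulate weight:
  mile 0 (Brookfield, w=100) → cum 100
  mile 5 (Ashton, w=40) → cum 140  ≥ 115 → median here
  mile 6 (Calder, w=50) → cum 190
  mile 10 (Denby, w=40) → cum 230
Optimal location: mile 5.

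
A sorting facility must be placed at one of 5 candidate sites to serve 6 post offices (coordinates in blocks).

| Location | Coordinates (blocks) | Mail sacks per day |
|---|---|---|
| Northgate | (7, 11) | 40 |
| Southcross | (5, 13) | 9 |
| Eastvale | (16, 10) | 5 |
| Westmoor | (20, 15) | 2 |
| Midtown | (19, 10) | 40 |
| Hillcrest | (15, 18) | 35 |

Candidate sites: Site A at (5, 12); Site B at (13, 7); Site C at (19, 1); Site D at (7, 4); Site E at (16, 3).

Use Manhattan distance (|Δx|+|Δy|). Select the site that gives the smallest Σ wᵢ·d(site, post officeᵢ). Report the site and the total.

Total weighted distance at each candidate:
  Site A (5, 12): total = 1430
  Site B (13, 7): total = 1401
  Site C (19, 1): total = 2299
  Site D (7, 4): total = 1992
  Site E (16, 3): total = 1896
Minimum is at Site B with total 1401 blocks.

Site B, total 1401 blocks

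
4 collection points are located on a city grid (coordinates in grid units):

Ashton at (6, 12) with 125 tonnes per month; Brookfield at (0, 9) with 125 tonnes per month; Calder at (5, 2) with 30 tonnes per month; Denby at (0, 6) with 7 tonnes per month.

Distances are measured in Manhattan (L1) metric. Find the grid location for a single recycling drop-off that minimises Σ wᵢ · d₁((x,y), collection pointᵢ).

Manhattan distance separates: Σwᵢ(|x−xᵢ|+|y−yᵢ|) = Σwᵢ|x−xᵢ| + Σwᵢ|y−yᵢ|, so x and y are optimised independently as 1-D weighted medians.
Total weight W = 287; half = 143.5.
x-coordinate, sorted with cumulative weight:
  x=0 (Brookfield, w=125) cum 125
  x=0 (Denby, w=7) cum 132
  x=5 (Calder, w=30) cum 162  ← median
  x=6 (Ashton, w=125) cum 287
⇒ x* = 5
y-coordinate, sorted with cumulative weight:
  y=2 (Calder, w=30) cum 30
  y=6 (Denby, w=7) cum 37
  y=9 (Brookfield, w=125) cum 162  ← median
  y=12 (Ashton, w=125) cum 287
⇒ y* = 9

(5, 9)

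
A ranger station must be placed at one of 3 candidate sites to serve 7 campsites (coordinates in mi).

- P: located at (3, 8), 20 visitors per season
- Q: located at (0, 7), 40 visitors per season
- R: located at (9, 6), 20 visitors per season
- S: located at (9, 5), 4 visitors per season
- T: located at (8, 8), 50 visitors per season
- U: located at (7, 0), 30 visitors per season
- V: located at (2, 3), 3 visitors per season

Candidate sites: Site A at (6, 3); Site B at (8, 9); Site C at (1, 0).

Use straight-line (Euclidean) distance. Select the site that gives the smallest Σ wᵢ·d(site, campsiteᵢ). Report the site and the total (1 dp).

Total weighted distance at each candidate:
  Site A (6, 3): total = 880.5
  Site B (8, 9): total = 858.7
  Site C (1, 0): total = 1406.5
Minimum is at Site B with total 858.7 mi.

Site B, total 858.7 mi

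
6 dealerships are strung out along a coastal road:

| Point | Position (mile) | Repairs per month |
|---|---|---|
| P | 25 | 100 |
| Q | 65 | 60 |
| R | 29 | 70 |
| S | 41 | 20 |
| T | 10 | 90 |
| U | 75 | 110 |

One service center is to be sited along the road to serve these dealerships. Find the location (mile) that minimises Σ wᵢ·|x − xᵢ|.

For a sum of weighted absolute distances on a line, the optimum is the weighted median (not the mean). Total weight W = 450; half-weight = 225.
Sort by position and accumulate weight:
  mile 10 (T, w=90) → cum 90
  mile 25 (P, w=100) → cum 190
  mile 29 (R, w=70) → cum 260  ≥ 225 → median here
  mile 41 (S, w=20) → cum 280
  mile 65 (Q, w=60) → cum 340
  mile 75 (U, w=110) → cum 450
Optimal location: mile 29.

x = 29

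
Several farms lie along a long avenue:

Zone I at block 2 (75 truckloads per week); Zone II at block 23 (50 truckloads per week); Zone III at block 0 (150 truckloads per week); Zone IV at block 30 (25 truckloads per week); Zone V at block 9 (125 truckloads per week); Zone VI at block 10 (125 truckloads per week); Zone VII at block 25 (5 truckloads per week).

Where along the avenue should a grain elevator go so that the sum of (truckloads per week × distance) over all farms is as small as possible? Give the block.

For a sum of weighted absolute distances on a line, the optimum is the weighted median (not the mean). Total weight W = 555; half-weight = 277.5.
Sort by position and accumulate weight:
  block 0 (Zone III, w=150) → cum 150
  block 2 (Zone I, w=75) → cum 225
  block 9 (Zone V, w=125) → cum 350  ≥ 277.5 → median here
  block 10 (Zone VI, w=125) → cum 475
  block 23 (Zone II, w=50) → cum 525
  block 25 (Zone VII, w=5) → cum 530
  block 30 (Zone IV, w=25) → cum 555
Optimal location: block 9.

x = 9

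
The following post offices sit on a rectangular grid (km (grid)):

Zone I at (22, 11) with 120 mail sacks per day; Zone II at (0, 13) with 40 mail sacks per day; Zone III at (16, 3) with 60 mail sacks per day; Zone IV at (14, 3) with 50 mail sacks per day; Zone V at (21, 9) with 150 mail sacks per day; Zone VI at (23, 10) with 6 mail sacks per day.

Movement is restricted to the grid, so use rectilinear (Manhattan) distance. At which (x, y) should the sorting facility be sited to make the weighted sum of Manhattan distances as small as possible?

Manhattan distance separates: Σwᵢ(|x−xᵢ|+|y−yᵢ|) = Σwᵢ|x−xᵢ| + Σwᵢ|y−yᵢ|, so x and y are optimised independently as 1-D weighted medians.
Total weight W = 426; half = 213.
x-coordinate, sorted with cumulative weight:
  x=0 (Zone II, w=40) cum 40
  x=14 (Zone IV, w=50) cum 90
  x=16 (Zone III, w=60) cum 150
  x=21 (Zone V, w=150) cum 300  ← median
  x=22 (Zone I, w=120) cum 420
  x=23 (Zone VI, w=6) cum 426
⇒ x* = 21
y-coordinate, sorted with cumulative weight:
  y=3 (Zone III, w=60) cum 60
  y=3 (Zone IV, w=50) cum 110
  y=9 (Zone V, w=150) cum 260  ← median
  y=10 (Zone VI, w=6) cum 266
  y=11 (Zone I, w=120) cum 386
  y=13 (Zone II, w=40) cum 426
⇒ y* = 9

(21, 9)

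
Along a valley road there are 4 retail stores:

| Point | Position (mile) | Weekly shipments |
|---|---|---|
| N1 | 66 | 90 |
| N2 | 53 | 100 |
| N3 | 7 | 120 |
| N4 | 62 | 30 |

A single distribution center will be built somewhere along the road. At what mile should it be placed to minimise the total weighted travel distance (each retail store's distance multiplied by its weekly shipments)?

For a sum of weighted absolute distances on a line, the optimum is the weighted median (not the mean). Total weight W = 340; half-weight = 170.
Sort by position and accumulate weight:
  mile 7 (N3, w=120) → cum 120
  mile 53 (N2, w=100) → cum 220  ≥ 170 → median here
  mile 62 (N4, w=30) → cum 250
  mile 66 (N1, w=90) → cum 340
Optimal location: mile 53.

x = 53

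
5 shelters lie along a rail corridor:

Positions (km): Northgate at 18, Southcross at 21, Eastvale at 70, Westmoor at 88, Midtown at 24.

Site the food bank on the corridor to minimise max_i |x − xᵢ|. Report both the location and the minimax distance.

The 1-center on a line is the midpoint of the two extreme points: leftmost at 18, rightmost at 88.
Optimal location = (18 + 88)/2 = 53; maximum distance = (88 − 18)/2 = 35.

location 53, max distance 35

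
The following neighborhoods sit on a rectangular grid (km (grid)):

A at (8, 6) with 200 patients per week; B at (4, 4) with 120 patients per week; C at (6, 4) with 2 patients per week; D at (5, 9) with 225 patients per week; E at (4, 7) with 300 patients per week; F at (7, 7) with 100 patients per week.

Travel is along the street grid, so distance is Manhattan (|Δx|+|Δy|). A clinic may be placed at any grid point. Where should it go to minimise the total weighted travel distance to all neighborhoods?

Manhattan distance separates: Σwᵢ(|x−xᵢ|+|y−yᵢ|) = Σwᵢ|x−xᵢ| + Σwᵢ|y−yᵢ|, so x and y are optimised independently as 1-D weighted medians.
Total weight W = 947; half = 473.5.
x-coordinate, sorted with cumulative weight:
  x=4 (B, w=120) cum 120
  x=4 (E, w=300) cum 420
  x=5 (D, w=225) cum 645  ← median
  x=6 (C, w=2) cum 647
  x=7 (F, w=100) cum 747
  x=8 (A, w=200) cum 947
⇒ x* = 5
y-coordinate, sorted with cumulative weight:
  y=4 (B, w=120) cum 120
  y=4 (C, w=2) cum 122
  y=6 (A, w=200) cum 322
  y=7 (E, w=300) cum 622  ← median
  y=7 (F, w=100) cum 722
  y=9 (D, w=225) cum 947
⇒ y* = 7

(5, 7)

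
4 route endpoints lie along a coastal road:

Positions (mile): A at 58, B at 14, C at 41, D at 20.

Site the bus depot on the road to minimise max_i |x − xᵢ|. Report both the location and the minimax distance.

The 1-center on a line is the midpoint of the two extreme points: leftmost at 14, rightmost at 58.
Optimal location = (14 + 58)/2 = 36; maximum distance = (58 − 14)/2 = 22.

location 36, max distance 22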